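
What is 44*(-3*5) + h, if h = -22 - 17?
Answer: -699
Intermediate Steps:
h = -39
44*(-3*5) + h = 44*(-3*5) - 39 = 44*(-15) - 39 = -660 - 39 = -699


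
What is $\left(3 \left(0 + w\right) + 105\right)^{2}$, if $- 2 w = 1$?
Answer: $\frac{42849}{4} \approx 10712.0$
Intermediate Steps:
$w = - \frac{1}{2}$ ($w = \left(- \frac{1}{2}\right) 1 = - \frac{1}{2} \approx -0.5$)
$\left(3 \left(0 + w\right) + 105\right)^{2} = \left(3 \left(0 - \frac{1}{2}\right) + 105\right)^{2} = \left(3 \left(- \frac{1}{2}\right) + 105\right)^{2} = \left(- \frac{3}{2} + 105\right)^{2} = \left(\frac{207}{2}\right)^{2} = \frac{42849}{4}$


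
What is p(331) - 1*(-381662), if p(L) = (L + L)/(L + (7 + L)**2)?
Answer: 43728924312/114575 ≈ 3.8166e+5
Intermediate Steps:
p(L) = 2*L/(L + (7 + L)**2) (p(L) = (2*L)/(L + (7 + L)**2) = 2*L/(L + (7 + L)**2))
p(331) - 1*(-381662) = 2*331/(331 + (7 + 331)**2) - 1*(-381662) = 2*331/(331 + 338**2) + 381662 = 2*331/(331 + 114244) + 381662 = 2*331/114575 + 381662 = 2*331*(1/114575) + 381662 = 662/114575 + 381662 = 43728924312/114575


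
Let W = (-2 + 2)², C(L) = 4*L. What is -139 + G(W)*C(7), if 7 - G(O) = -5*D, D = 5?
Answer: 757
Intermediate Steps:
W = 0 (W = 0² = 0)
G(O) = 32 (G(O) = 7 - (-5)*5 = 7 - 1*(-25) = 7 + 25 = 32)
-139 + G(W)*C(7) = -139 + 32*(4*7) = -139 + 32*28 = -139 + 896 = 757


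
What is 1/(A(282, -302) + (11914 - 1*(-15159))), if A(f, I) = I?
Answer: 1/26771 ≈ 3.7354e-5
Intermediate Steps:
1/(A(282, -302) + (11914 - 1*(-15159))) = 1/(-302 + (11914 - 1*(-15159))) = 1/(-302 + (11914 + 15159)) = 1/(-302 + 27073) = 1/26771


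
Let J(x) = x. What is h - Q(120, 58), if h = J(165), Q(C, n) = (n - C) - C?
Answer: 347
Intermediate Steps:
Q(C, n) = n - 2*C
h = 165
h - Q(120, 58) = 165 - (58 - 2*120) = 165 - (58 - 240) = 165 - 1*(-182) = 165 + 182 = 347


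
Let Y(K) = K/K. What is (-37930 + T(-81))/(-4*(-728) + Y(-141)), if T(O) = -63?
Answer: -37993/2913 ≈ -13.043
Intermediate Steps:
Y(K) = 1
(-37930 + T(-81))/(-4*(-728) + Y(-141)) = (-37930 - 63)/(-4*(-728) + 1) = -37993/(2912 + 1) = -37993/2913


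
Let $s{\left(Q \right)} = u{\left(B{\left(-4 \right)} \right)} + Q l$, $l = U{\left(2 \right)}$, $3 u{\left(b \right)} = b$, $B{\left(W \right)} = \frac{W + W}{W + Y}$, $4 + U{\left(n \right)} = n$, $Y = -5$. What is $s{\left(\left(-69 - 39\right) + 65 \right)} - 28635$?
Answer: $- \frac{770815}{27} \approx -28549.0$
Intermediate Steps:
$U{\left(n \right)} = -4 + n$
$B{\left(W \right)} = \frac{2 W}{-5 + W}$ ($B{\left(W \right)} = \frac{W + W}{W - 5} = \frac{2 W}{-5 + W}$)
$u{\left(b \right)} = \frac{b}{3}$
$l = -2$ ($l = -4 + 2 = -2$)
$s{\left(Q \right)} = \frac{8}{27} - 2 Q$ ($s{\left(Q \right)} = \frac{2 \left(-4\right) \frac{1}{-5 - 4}}{3} + Q \left(-2\right) = \frac{2 \left(-4\right) \frac{1}{-9}}{3} - 2 Q = \frac{2 \left(-4\right) \left(- \frac{1}{9}\right)}{3} - 2 Q = \frac{1}{3} \cdot \frac{8}{9} - 2 Q = \frac{8}{27} - 2 Q$)
$s{\left(\left(-69 - 39\right) + 65 \right)} - 28635 = \left(\frac{8}{27} - 2 \left(\left(-69 - 39\right) + 65\right)\right) - 28635 = \left(\frac{8}{27} - 2 \left(-108 + 65\right)\right) - 28635 = \left(\frac{8}{27} - -86\right) - 28635 = \left(\frac{8}{27} + 86\right) - 28635 = \frac{2330}{27} - 28635 = - \frac{770815}{27}$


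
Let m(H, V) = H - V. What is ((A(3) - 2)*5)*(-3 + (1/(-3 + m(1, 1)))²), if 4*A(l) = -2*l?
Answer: 455/9 ≈ 50.556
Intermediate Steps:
A(l) = -l/2 (A(l) = (-2*l)/4 = -l/2)
((A(3) - 2)*5)*(-3 + (1/(-3 + m(1, 1)))²) = ((-½*3 - 2)*5)*(-3 + (1/(-3 + (1 - 1*1)))²) = ((-3/2 - 2)*5)*(-3 + (1/(-3 + (1 - 1)))²) = (-7/2*5)*(-3 + (1/(-3 + 0))²) = -35*(-3 + (1/(-3))²)/2 = -35*(-3 + (-⅓)²)/2 = -35*(-3 + ⅑)/2 = -35/2*(-26/9) = 455/9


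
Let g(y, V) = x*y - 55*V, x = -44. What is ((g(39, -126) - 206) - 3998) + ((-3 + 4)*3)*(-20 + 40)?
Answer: 1070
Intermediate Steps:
g(y, V) = -55*V - 44*y (g(y, V) = -44*y - 55*V = -55*V - 44*y)
((g(39, -126) - 206) - 3998) + ((-3 + 4)*3)*(-20 + 40) = (((-55*(-126) - 44*39) - 206) - 3998) + ((-3 + 4)*3)*(-20 + 40) = (((6930 - 1716) - 206) - 3998) + (1*3)*20 = ((5214 - 206) - 3998) + 3*20 = (5008 - 3998) + 60 = 1010 + 60 = 1070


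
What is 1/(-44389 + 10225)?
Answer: -1/34164 ≈ -2.9271e-5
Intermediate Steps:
1/(-44389 + 10225) = 1/(-34164) = -1/34164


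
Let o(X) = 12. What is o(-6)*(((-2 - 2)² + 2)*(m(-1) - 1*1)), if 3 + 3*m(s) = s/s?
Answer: -360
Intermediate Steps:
m(s) = -⅔ (m(s) = -1 + (s/s)/3 = -1 + (⅓)*1 = -1 + ⅓ = -⅔)
o(-6)*(((-2 - 2)² + 2)*(m(-1) - 1*1)) = 12*(((-2 - 2)² + 2)*(-⅔ - 1*1)) = 12*(((-4)² + 2)*(-⅔ - 1)) = 12*((16 + 2)*(-5/3)) = 12*(18*(-5/3)) = 12*(-30) = -360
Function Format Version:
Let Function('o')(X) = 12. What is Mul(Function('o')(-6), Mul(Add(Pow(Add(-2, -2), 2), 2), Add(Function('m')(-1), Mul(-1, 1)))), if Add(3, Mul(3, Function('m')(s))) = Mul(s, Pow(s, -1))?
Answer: -360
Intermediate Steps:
Function('m')(s) = Rational(-2, 3) (Function('m')(s) = Add(-1, Mul(Rational(1, 3), Mul(s, Pow(s, -1)))) = Add(-1, Mul(Rational(1, 3), 1)) = Add(-1, Rational(1, 3)) = Rational(-2, 3))
Mul(Function('o')(-6), Mul(Add(Pow(Add(-2, -2), 2), 2), Add(Function('m')(-1), Mul(-1, 1)))) = Mul(12, Mul(Add(Pow(Add(-2, -2), 2), 2), Add(Rational(-2, 3), Mul(-1, 1)))) = Mul(12, Mul(Add(Pow(-4, 2), 2), Add(Rational(-2, 3), -1))) = Mul(12, Mul(Add(16, 2), Rational(-5, 3))) = Mul(12, Mul(18, Rational(-5, 3))) = Mul(12, -30) = -360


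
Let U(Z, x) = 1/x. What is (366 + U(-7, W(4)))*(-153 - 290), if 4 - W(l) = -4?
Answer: -1297547/8 ≈ -1.6219e+5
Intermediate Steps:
W(l) = 8 (W(l) = 4 - 1*(-4) = 4 + 4 = 8)
(366 + U(-7, W(4)))*(-153 - 290) = (366 + 1/8)*(-153 - 290) = (366 + 1/8)*(-443) = (2929/8)*(-443) = -1297547/8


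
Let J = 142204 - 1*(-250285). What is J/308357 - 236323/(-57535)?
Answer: 95453705926/17741319995 ≈ 5.3803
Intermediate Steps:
J = 392489 (J = 142204 + 250285 = 392489)
J/308357 - 236323/(-57535) = 392489/308357 - 236323/(-57535) = 392489*(1/308357) - 236323*(-1/57535) = 392489/308357 + 236323/57535 = 95453705926/17741319995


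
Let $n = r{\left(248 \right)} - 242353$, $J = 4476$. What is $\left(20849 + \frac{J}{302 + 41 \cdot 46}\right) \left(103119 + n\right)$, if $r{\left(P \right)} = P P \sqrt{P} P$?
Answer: $- \frac{1588036450148}{547} + \frac{347936671643648 \sqrt{62}}{547} \approx 5.0056 \cdot 10^{12}$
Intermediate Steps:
$r{\left(P \right)} = P^{\frac{7}{2}}$ ($r{\left(P \right)} = P P^{\frac{3}{2}} P = P^{\frac{5}{2}} P = P^{\frac{7}{2}}$)
$n = -242353 + 30505984 \sqrt{62}$ ($n = 248^{\frac{7}{2}} - 242353 = 30505984 \sqrt{62} - 242353 = -242353 + 30505984 \sqrt{62} \approx 2.3996 \cdot 10^{8}$)
$\left(20849 + \frac{J}{302 + 41 \cdot 46}\right) \left(103119 + n\right) = \left(20849 + \frac{4476}{302 + 41 \cdot 46}\right) \left(103119 - \left(242353 - 30505984 \sqrt{62}\right)\right) = \left(20849 + \frac{4476}{302 + 1886}\right) \left(-139234 + 30505984 \sqrt{62}\right) = \left(20849 + \frac{4476}{2188}\right) \left(-139234 + 30505984 \sqrt{62}\right) = \left(20849 + 4476 \cdot \frac{1}{2188}\right) \left(-139234 + 30505984 \sqrt{62}\right) = \left(20849 + \frac{1119}{547}\right) \left(-139234 + 30505984 \sqrt{62}\right) = \frac{11405522 \left(-139234 + 30505984 \sqrt{62}\right)}{547} = - \frac{1588036450148}{547} + \frac{347936671643648 \sqrt{62}}{547}$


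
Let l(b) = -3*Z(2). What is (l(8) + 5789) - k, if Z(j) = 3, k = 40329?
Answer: -34549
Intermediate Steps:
l(b) = -9 (l(b) = -3*3 = -9)
(l(8) + 5789) - k = (-9 + 5789) - 1*40329 = 5780 - 40329 = -34549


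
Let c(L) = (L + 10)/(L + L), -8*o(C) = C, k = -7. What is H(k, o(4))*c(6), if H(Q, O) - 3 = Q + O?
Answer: -6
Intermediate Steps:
o(C) = -C/8
c(L) = (10 + L)/(2*L) (c(L) = (10 + L)/((2*L)) = (10 + L)*(1/(2*L)) = (10 + L)/(2*L))
H(Q, O) = 3 + O + Q (H(Q, O) = 3 + (Q + O) = 3 + (O + Q) = 3 + O + Q)
H(k, o(4))*c(6) = (3 - ⅛*4 - 7)*((½)*(10 + 6)/6) = (3 - ½ - 7)*((½)*(⅙)*16) = -9/2*4/3 = -6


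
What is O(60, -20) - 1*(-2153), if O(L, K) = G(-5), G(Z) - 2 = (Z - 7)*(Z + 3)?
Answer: 2179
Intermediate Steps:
G(Z) = 2 + (-7 + Z)*(3 + Z) (G(Z) = 2 + (Z - 7)*(Z + 3) = 2 + (-7 + Z)*(3 + Z))
O(L, K) = 26 (O(L, K) = -19 + (-5)² - 4*(-5) = -19 + 25 + 20 = 26)
O(60, -20) - 1*(-2153) = 26 - 1*(-2153) = 26 + 2153 = 2179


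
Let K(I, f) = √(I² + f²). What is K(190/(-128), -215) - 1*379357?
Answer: -379357 + 5*√7573865/64 ≈ -3.7914e+5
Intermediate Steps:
K(190/(-128), -215) - 1*379357 = √((190/(-128))² + (-215)²) - 1*379357 = √((190*(-1/128))² + 46225) - 379357 = √((-95/64)² + 46225) - 379357 = √(9025/4096 + 46225) - 379357 = √(189346625/4096) - 379357 = 5*√7573865/64 - 379357 = -379357 + 5*√7573865/64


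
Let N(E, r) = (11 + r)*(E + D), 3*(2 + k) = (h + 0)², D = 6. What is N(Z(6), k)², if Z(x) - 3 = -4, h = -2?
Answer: 24025/9 ≈ 2669.4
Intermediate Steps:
Z(x) = -1 (Z(x) = 3 - 4 = -1)
k = -⅔ (k = -2 + (-2 + 0)²/3 = -2 + (⅓)*(-2)² = -2 + (⅓)*4 = -2 + 4/3 = -⅔ ≈ -0.66667)
N(E, r) = (6 + E)*(11 + r) (N(E, r) = (11 + r)*(E + 6) = (11 + r)*(6 + E) = (6 + E)*(11 + r))
N(Z(6), k)² = (66 + 6*(-⅔) + 11*(-1) - 1*(-⅔))² = (66 - 4 - 11 + ⅔)² = (155/3)² = 24025/9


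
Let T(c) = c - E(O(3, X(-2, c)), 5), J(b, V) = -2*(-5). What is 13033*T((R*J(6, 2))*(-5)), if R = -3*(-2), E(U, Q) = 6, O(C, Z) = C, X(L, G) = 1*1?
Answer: -3988098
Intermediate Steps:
X(L, G) = 1
J(b, V) = 10
R = 6
T(c) = -6 + c (T(c) = c - 1*6 = c - 6 = -6 + c)
13033*T((R*J(6, 2))*(-5)) = 13033*(-6 + (6*10)*(-5)) = 13033*(-6 + 60*(-5)) = 13033*(-6 - 300) = 13033*(-306) = -3988098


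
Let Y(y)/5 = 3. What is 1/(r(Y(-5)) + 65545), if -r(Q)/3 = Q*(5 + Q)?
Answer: 1/64645 ≈ 1.5469e-5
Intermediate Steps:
Y(y) = 15 (Y(y) = 5*3 = 15)
r(Q) = -3*Q*(5 + Q)
1/(r(Y(-5)) + 65545) = 1/(-3*15*(5 + 15) + 65545) = 1/(-3*15*20 + 65545) = 1/(-900 + 65545) = 1/64645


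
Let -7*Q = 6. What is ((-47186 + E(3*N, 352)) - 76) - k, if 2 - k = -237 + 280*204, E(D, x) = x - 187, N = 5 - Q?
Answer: 9784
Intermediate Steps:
Q = -6/7 (Q = -⅐*6 = -6/7 ≈ -0.85714)
N = 41/7 (N = 5 - 1*(-6/7) = 5 + 6/7 = 41/7 ≈ 5.8571)
E(D, x) = -187 + x
k = -56881 (k = 2 - (-237 + 280*204) = 2 - (-237 + 57120) = 2 - 1*56883 = 2 - 56883 = -56881)
((-47186 + E(3*N, 352)) - 76) - k = ((-47186 + (-187 + 352)) - 76) - 1*(-56881) = ((-47186 + 165) - 76) + 56881 = (-47021 - 76) + 56881 = -47097 + 56881 = 9784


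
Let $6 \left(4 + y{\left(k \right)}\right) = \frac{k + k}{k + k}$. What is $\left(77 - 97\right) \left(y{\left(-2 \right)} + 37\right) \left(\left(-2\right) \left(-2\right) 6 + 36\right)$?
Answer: $-39800$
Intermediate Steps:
$y{\left(k \right)} = - \frac{23}{6}$ ($y{\left(k \right)} = -4 + \frac{\left(k + k\right) \frac{1}{k + k}}{6} = -4 + \frac{2 k \frac{1}{2 k}}{6} = -4 + \frac{1}{6} \cdot 1 = -4 + \frac{1}{6} = - \frac{23}{6}$)
$\left(77 - 97\right) \left(y{\left(-2 \right)} + 37\right) \left(\left(-2\right) \left(-2\right) 6 + 36\right) = \left(77 - 97\right) \left(- \frac{23}{6} + 37\right) \left(\left(-2\right) \left(-2\right) 6 + 36\right) = - 20 \frac{199 \left(4 \cdot 6 + 36\right)}{6} = - 20 \frac{199 \left(24 + 36\right)}{6} = - 20 \cdot \frac{199}{6} \cdot 60 = \left(-20\right) 1990 = -39800$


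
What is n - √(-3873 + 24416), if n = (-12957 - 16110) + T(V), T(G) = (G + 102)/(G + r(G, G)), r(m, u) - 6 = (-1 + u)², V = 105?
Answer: -317614902/10927 - √20543 ≈ -29210.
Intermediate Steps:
r(m, u) = 6 + (-1 + u)²
T(G) = (102 + G)/(6 + G + (-1 + G)²) (T(G) = (G + 102)/(G + (6 + (-1 + G)²)) = (102 + G)/(6 + G + (-1 + G)²))
n = -317614902/10927 (n = (-12957 - 16110) + (102 + 105)/(7 + 105² - 1*105) = -29067 + 207/(7 + 11025 - 105) = -29067 + 207/10927 = -317614902/10927 ≈ -29067.)
n - √(-3873 + 24416) = -317614902/10927 - √(-3873 + 24416) = -317614902/10927 - √20543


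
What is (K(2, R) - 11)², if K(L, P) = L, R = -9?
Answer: 81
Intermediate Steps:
(K(2, R) - 11)² = (2 - 11)² = (-9)² = 81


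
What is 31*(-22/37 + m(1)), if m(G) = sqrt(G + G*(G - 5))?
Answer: -682/37 + 31*I*sqrt(3) ≈ -18.432 + 53.694*I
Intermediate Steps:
m(G) = sqrt(G + G*(-5 + G))
31*(-22/37 + m(1)) = 31*(-22/37 + sqrt(1*(-4 + 1))) = 31*(-22*1/37 + sqrt(1*(-3))) = 31*(-22/37 + sqrt(-3)) = 31*(-22/37 + I*sqrt(3)) = -682/37 + 31*I*sqrt(3)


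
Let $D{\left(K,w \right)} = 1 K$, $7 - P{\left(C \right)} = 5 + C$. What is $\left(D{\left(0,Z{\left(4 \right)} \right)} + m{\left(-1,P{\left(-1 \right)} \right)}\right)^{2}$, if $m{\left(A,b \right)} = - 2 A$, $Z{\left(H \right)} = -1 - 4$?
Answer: $4$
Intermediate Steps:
$Z{\left(H \right)} = -5$ ($Z{\left(H \right)} = -1 - 4 = -5$)
$P{\left(C \right)} = 2 - C$ ($P{\left(C \right)} = 7 - \left(5 + C\right) = 2 - C$)
$D{\left(K,w \right)} = K$
$\left(D{\left(0,Z{\left(4 \right)} \right)} + m{\left(-1,P{\left(-1 \right)} \right)}\right)^{2} = \left(0 - -2\right)^{2} = \left(0 + 2\right)^{2} = 2^{2} = 4$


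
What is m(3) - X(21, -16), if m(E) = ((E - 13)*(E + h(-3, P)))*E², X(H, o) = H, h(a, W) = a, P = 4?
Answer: -21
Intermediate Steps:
m(E) = E²*(-13 + E)*(-3 + E) (m(E) = ((E - 13)*(E - 3))*E² = ((-13 + E)*(-3 + E))*E² = E²*(-13 + E)*(-3 + E))
m(3) - X(21, -16) = 3²*(39 + 3² - 16*3) - 1*21 = 9*(39 + 9 - 48) - 21 = 9*0 - 21 = 0 - 21 = -21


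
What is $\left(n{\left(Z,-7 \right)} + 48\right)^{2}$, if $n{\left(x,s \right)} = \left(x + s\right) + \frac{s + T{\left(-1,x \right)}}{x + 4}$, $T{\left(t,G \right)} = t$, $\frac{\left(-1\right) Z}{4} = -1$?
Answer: $1936$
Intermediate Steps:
$Z = 4$ ($Z = \left(-4\right) \left(-1\right) = 4$)
$n{\left(x,s \right)} = s + x + \frac{-1 + s}{4 + x}$ ($n{\left(x,s \right)} = \left(x + s\right) + \frac{s - 1}{x + 4} = \left(s + x\right) + \frac{-1 + s}{4 + x} = s + x + \frac{-1 + s}{4 + x}$)
$\left(n{\left(Z,-7 \right)} + 48\right)^{2} = \left(\frac{-1 + 4^{2} + 4 \cdot 4 + 5 \left(-7\right) - 28}{4 + 4} + 48\right)^{2} = \left(\frac{-1 + 16 + 16 - 35 - 28}{8} + 48\right)^{2} = \left(\frac{1}{8} \left(-32\right) + 48\right)^{2} = \left(-4 + 48\right)^{2} = 44^{2} = 1936$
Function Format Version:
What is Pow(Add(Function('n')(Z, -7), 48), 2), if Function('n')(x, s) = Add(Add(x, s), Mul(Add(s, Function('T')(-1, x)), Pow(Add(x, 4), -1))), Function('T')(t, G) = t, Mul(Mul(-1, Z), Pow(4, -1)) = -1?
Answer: 1936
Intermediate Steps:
Z = 4 (Z = Mul(-4, -1) = 4)
Function('n')(x, s) = Add(s, x, Mul(Pow(Add(4, x), -1), Add(-1, s))) (Function('n')(x, s) = Add(Add(x, s), Mul(Add(s, -1), Pow(Add(x, 4), -1))) = Add(Add(s, x), Mul(Add(-1, s), Pow(Add(4, x), -1))) = Add(Add(s, x), Mul(Pow(Add(4, x), -1), Add(-1, s))) = Add(s, x, Mul(Pow(Add(4, x), -1), Add(-1, s))))
Pow(Add(Function('n')(Z, -7), 48), 2) = Pow(Add(Mul(Pow(Add(4, 4), -1), Add(-1, Pow(4, 2), Mul(4, 4), Mul(5, -7), Mul(-7, 4))), 48), 2) = Pow(Add(Mul(Pow(8, -1), Add(-1, 16, 16, -35, -28)), 48), 2) = Pow(Add(Mul(Rational(1, 8), -32), 48), 2) = Pow(Add(-4, 48), 2) = Pow(44, 2) = 1936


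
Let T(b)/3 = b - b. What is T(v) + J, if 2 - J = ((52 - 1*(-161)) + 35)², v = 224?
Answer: -61502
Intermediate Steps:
T(b) = 0 (T(b) = 3*(b - b) = 3*0 = 0)
J = -61502 (J = 2 - ((52 - 1*(-161)) + 35)² = 2 - ((52 + 161) + 35)² = 2 - (213 + 35)² = 2 - 1*248² = 2 - 1*61504 = 2 - 61504 = -61502)
T(v) + J = 0 - 61502 = -61502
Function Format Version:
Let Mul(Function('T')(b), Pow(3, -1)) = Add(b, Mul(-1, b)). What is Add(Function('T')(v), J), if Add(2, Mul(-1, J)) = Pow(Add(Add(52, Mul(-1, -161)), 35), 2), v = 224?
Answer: -61502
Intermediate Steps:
Function('T')(b) = 0 (Function('T')(b) = Mul(3, Add(b, Mul(-1, b))) = Mul(3, 0) = 0)
J = -61502 (J = Add(2, Mul(-1, Pow(Add(Add(52, Mul(-1, -161)), 35), 2))) = Add(2, Mul(-1, Pow(Add(Add(52, 161), 35), 2))) = Add(2, Mul(-1, Pow(Add(213, 35), 2))) = Add(2, Mul(-1, Pow(248, 2))) = Add(2, Mul(-1, 61504)) = Add(2, -61504) = -61502)
Add(Function('T')(v), J) = Add(0, -61502) = -61502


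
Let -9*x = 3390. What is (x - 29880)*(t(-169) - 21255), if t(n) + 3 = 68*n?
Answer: 2972717500/3 ≈ 9.9091e+8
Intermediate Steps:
x = -1130/3 (x = -⅑*3390 = -1130/3 ≈ -376.67)
t(n) = -3 + 68*n
(x - 29880)*(t(-169) - 21255) = (-1130/3 - 29880)*((-3 + 68*(-169)) - 21255) = -90770*((-3 - 11492) - 21255)/3 = -90770*(-11495 - 21255)/3 = -90770/3*(-32750) = 2972717500/3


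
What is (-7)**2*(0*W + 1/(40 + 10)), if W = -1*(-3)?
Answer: 49/50 ≈ 0.98000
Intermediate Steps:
W = 3
(-7)**2*(0*W + 1/(40 + 10)) = (-7)**2*(0*3 + 1/(40 + 10)) = 49*(0 + 1/50) = 49*(1/50) = 49/50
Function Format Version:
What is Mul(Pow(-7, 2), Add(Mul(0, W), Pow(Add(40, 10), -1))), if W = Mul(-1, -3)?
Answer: Rational(49, 50) ≈ 0.98000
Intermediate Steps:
W = 3
Mul(Pow(-7, 2), Add(Mul(0, W), Pow(Add(40, 10), -1))) = Mul(Pow(-7, 2), Add(Mul(0, 3), Pow(Add(40, 10), -1))) = Mul(49, Add(0, Pow(50, -1))) = Mul(49, Add(0, Rational(1, 50))) = Mul(49, Rational(1, 50)) = Rational(49, 50)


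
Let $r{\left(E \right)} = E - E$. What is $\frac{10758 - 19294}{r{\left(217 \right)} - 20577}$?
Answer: $\frac{8536}{20577} \approx 0.41483$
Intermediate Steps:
$r{\left(E \right)} = 0$
$\frac{10758 - 19294}{r{\left(217 \right)} - 20577} = \frac{10758 - 19294}{0 - 20577} = - \frac{8536}{-20577} = \left(-8536\right) \left(- \frac{1}{20577}\right) = \frac{8536}{20577}$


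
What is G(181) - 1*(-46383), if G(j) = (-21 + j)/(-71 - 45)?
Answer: 1345067/29 ≈ 46382.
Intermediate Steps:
G(j) = 21/116 - j/116 (G(j) = (-21 + j)/(-116) = (-21 + j)*(-1/116) = 21/116 - j/116)
G(181) - 1*(-46383) = (21/116 - 1/116*181) - 1*(-46383) = (21/116 - 181/116) + 46383 = -40/29 + 46383 = 1345067/29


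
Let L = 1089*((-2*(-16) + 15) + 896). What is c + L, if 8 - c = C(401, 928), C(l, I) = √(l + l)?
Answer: 1026935 - √802 ≈ 1.0269e+6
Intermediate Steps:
C(l, I) = √2*√l (C(l, I) = √(2*l) = √2*√l)
c = 8 - √802 (c = 8 - √2*√401 = 8 - √802 ≈ -20.320)
L = 1026927 (L = 1089*((32 + 15) + 896) = 1089*(47 + 896) = 1089*943 = 1026927)
c + L = (8 - √802) + 1026927 = 1026935 - √802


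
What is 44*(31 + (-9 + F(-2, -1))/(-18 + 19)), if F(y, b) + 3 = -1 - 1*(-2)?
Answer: 880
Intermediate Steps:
F(y, b) = -2 (F(y, b) = -3 + (-1 - 1*(-2)) = -3 + (-1 + 2) = -3 + 1 = -2)
44*(31 + (-9 + F(-2, -1))/(-18 + 19)) = 44*(31 + (-9 - 2)/(-18 + 19)) = 44*(31 - 11/1) = 44*(31 - 11*1) = 44*(31 - 11) = 44*20 = 880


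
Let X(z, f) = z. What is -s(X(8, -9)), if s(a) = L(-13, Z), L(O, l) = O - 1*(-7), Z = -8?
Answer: 6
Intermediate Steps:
L(O, l) = 7 + O (L(O, l) = O + 7 = 7 + O)
s(a) = -6 (s(a) = 7 - 13 = -6)
-s(X(8, -9)) = -1*(-6) = 6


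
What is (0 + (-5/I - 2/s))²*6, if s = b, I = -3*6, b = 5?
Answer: 121/1350 ≈ 0.089630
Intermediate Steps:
I = -18
s = 5
(0 + (-5/I - 2/s))²*6 = (0 + (-5/(-18) - 2/5))²*6 = (0 + (-5*(-1/18) - 2*⅕))²*6 = (0 + (5/18 - ⅖))²*6 = (0 - 11/90)²*6 = (-11/90)²*6 = (121/8100)*6 = 121/1350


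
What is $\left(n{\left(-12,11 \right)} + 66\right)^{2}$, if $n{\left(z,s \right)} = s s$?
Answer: $34969$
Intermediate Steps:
$n{\left(z,s \right)} = s^{2}$
$\left(n{\left(-12,11 \right)} + 66\right)^{2} = \left(11^{2} + 66\right)^{2} = \left(121 + 66\right)^{2} = 187^{2} = 34969$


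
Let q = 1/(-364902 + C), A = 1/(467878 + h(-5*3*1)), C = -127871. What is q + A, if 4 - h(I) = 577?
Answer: 25468/230275286765 ≈ 1.1060e-7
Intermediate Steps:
h(I) = -573 (h(I) = 4 - 1*577 = 4 - 577 = -573)
A = 1/467305 (A = 1/(467878 - 573) = 1/467305 ≈ 2.1399e-6)
q = -1/492773 (q = 1/(-364902 - 127871) = 1/(-492773) = -1/492773 ≈ -2.0293e-6)
q + A = -1/492773 + 1/467305 = 25468/230275286765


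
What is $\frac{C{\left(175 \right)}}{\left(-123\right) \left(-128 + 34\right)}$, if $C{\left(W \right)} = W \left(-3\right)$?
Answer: $- \frac{175}{3854} \approx -0.045407$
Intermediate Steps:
$C{\left(W \right)} = - 3 W$
$\frac{C{\left(175 \right)}}{\left(-123\right) \left(-128 + 34\right)} = \frac{\left(-3\right) 175}{\left(-123\right) \left(-128 + 34\right)} = - \frac{525}{\left(-123\right) \left(-94\right)} = - \frac{525}{11562} = \left(-525\right) \frac{1}{11562} = - \frac{175}{3854}$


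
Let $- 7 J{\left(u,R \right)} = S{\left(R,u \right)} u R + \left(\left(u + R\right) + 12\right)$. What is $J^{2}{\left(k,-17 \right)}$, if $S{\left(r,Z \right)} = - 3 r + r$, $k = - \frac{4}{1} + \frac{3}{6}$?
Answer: $\frac{16232841}{196} \approx 82821.0$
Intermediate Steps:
$k = - \frac{7}{2}$ ($k = \left(-4\right) 1 + 3 \cdot \frac{1}{6} = -4 + \frac{1}{2} = - \frac{7}{2} \approx -3.5$)
$S{\left(r,Z \right)} = - 2 r$
$J{\left(u,R \right)} = - \frac{12}{7} - \frac{R}{7} - \frac{u}{7} + \frac{2 u R^{2}}{7}$ ($J{\left(u,R \right)} = - \frac{- 2 R u R + \left(\left(u + R\right) + 12\right)}{7} = - \frac{- 2 R u R + \left(\left(R + u\right) + 12\right)}{7} = - \frac{- 2 u R^{2} + \left(12 + R + u\right)}{7} = - \frac{12 + R + u - 2 u R^{2}}{7} = - \frac{12}{7} - \frac{R}{7} - \frac{u}{7} + \frac{2 u R^{2}}{7}$)
$J^{2}{\left(k,-17 \right)} = \left(- \frac{12}{7} - - \frac{17}{7} - - \frac{1}{2} + \frac{2}{7} \left(- \frac{7}{2}\right) \left(-17\right)^{2}\right)^{2} = \left(- \frac{12}{7} + \frac{17}{7} + \frac{1}{2} + \frac{2}{7} \left(- \frac{7}{2}\right) 289\right)^{2} = \left(- \frac{12}{7} + \frac{17}{7} + \frac{1}{2} - 289\right)^{2} = \left(- \frac{4029}{14}\right)^{2} = \frac{16232841}{196}$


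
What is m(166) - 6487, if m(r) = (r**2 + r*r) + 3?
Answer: 48628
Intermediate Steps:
m(r) = 3 + 2*r**2 (m(r) = (r**2 + r**2) + 3 = 2*r**2 + 3 = 3 + 2*r**2)
m(166) - 6487 = (3 + 2*166**2) - 6487 = (3 + 2*27556) - 6487 = (3 + 55112) - 6487 = 55115 - 6487 = 48628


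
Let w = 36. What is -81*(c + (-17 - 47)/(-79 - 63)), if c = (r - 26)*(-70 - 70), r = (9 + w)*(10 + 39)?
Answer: 1754397468/71 ≈ 2.4710e+7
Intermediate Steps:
r = 2205 (r = (9 + 36)*(10 + 39) = 45*49 = 2205)
c = -305060 (c = (2205 - 26)*(-70 - 70) = 2179*(-140) = -305060)
-81*(c + (-17 - 47)/(-79 - 63)) = -81*(-305060 + (-17 - 47)/(-79 - 63)) = -81*(-305060 - 64/(-142)) = -81*(-305060 - 64*(-1/142)) = -81*(-305060 + 32/71) = -81*(-21659228/71) = 1754397468/71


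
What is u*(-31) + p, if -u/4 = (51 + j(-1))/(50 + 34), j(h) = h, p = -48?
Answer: 542/21 ≈ 25.810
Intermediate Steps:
u = -50/21 (u = -4*(51 - 1)/(50 + 34) = -200/84 = -4*25/42 = -50/21 ≈ -2.3810)
u*(-31) + p = -50/21*(-31) - 48 = 1550/21 - 48 = 542/21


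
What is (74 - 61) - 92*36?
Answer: -3299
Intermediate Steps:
(74 - 61) - 92*36 = 13 - 3312 = -3299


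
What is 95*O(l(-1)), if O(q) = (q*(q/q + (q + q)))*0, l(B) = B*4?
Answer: 0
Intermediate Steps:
l(B) = 4*B
O(q) = 0 (O(q) = (q*(1 + 2*q))*0 = 0)
95*O(l(-1)) = 95*0 = 0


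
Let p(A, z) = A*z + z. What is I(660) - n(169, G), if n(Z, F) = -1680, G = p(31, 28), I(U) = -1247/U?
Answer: 1107553/660 ≈ 1678.1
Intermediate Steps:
p(A, z) = z + A*z
G = 896 (G = 28*(1 + 31) = 28*32 = 896)
I(660) - n(169, G) = -1247/660 - 1*(-1680) = -1247*1/660 + 1680 = -1247/660 + 1680 = 1107553/660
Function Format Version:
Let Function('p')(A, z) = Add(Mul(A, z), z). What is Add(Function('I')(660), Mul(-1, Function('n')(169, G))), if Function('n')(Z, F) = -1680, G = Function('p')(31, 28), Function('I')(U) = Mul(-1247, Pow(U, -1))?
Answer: Rational(1107553, 660) ≈ 1678.1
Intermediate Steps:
Function('p')(A, z) = Add(z, Mul(A, z))
G = 896 (G = Mul(28, Add(1, 31)) = Mul(28, 32) = 896)
Add(Function('I')(660), Mul(-1, Function('n')(169, G))) = Add(Mul(-1247, Pow(660, -1)), Mul(-1, -1680)) = Add(Mul(-1247, Rational(1, 660)), 1680) = Add(Rational(-1247, 660), 1680) = Rational(1107553, 660)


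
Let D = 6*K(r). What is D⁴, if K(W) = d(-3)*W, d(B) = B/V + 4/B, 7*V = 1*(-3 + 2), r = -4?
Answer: 49632710656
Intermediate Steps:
V = -⅐ (V = (1*(-3 + 2))/7 = (1*(-1))/7 = (⅐)*(-1) = -⅐ ≈ -0.14286)
d(B) = -7*B + 4/B (d(B) = B/(-⅐) + 4/B = B*(-7) + 4/B = -7*B + 4/B)
K(W) = 59*W/3 (K(W) = (-7*(-3) + 4/(-3))*W = (21 + 4*(-⅓))*W = (21 - 4/3)*W = 59*W/3)
D = -472 (D = 6*((59/3)*(-4)) = 6*(-236/3) = -472)
D⁴ = (-472)⁴ = 49632710656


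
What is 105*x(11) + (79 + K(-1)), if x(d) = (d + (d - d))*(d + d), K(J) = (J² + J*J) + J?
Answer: 25490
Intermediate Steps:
K(J) = J + 2*J² (K(J) = (J² + J²) + J = 2*J² + J = J + 2*J²)
x(d) = 2*d² (x(d) = (d + 0)*(2*d) = d*(2*d) = 2*d²)
105*x(11) + (79 + K(-1)) = 105*(2*11²) + (79 - (1 + 2*(-1))) = 105*(2*121) + (79 - (1 - 2)) = 105*242 + (79 - 1*(-1)) = 25410 + (79 + 1) = 25410 + 80 = 25490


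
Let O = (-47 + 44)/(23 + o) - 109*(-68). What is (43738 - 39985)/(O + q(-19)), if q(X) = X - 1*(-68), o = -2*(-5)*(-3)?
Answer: 8757/17410 ≈ 0.50299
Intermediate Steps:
o = -30 (o = 10*(-3) = -30)
q(X) = 68 + X (q(X) = X + 68 = 68 + X)
O = 51887/7 (O = (-47 + 44)/(23 - 30) - 109*(-68) = -3/(-7) + 7412 = -3*(-1/7) + 7412 = 3/7 + 7412 = 51887/7 ≈ 7412.4)
(43738 - 39985)/(O + q(-19)) = (43738 - 39985)/(51887/7 + (68 - 19)) = 3753/(51887/7 + 49) = 3753/(52230/7) = 3753*(7/52230) = 8757/17410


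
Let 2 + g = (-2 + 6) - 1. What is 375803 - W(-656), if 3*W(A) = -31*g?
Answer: 1127440/3 ≈ 3.7581e+5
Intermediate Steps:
g = 1 (g = -2 + ((-2 + 6) - 1) = -2 + (4 - 1) = -2 + 3 = 1)
W(A) = -31/3 (W(A) = (-31*1)/3 = (⅓)*(-31) = -31/3)
375803 - W(-656) = 375803 - 1*(-31/3) = 375803 + 31/3 = 1127440/3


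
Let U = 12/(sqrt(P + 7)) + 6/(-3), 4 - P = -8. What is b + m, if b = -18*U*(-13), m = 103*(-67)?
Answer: -7369 + 2808*sqrt(19)/19 ≈ -6724.8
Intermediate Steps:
P = 12 (P = 4 - 1*(-8) = 4 + 8 = 12)
m = -6901
U = -2 + 12*sqrt(19)/19 (U = 12/(sqrt(12 + 7)) + 6/(-3) = 12/(sqrt(19)) + 6*(-1/3) = 12*(sqrt(19)/19) - 2 = 12*sqrt(19)/19 - 2 = -2 + 12*sqrt(19)/19 ≈ 0.75299)
b = -468 + 2808*sqrt(19)/19 (b = -18*(-2 + 12*sqrt(19)/19)*(-13) = (36 - 216*sqrt(19)/19)*(-13) = -468 + 2808*sqrt(19)/19 ≈ 176.20)
b + m = (-468 + 2808*sqrt(19)/19) - 6901 = -7369 + 2808*sqrt(19)/19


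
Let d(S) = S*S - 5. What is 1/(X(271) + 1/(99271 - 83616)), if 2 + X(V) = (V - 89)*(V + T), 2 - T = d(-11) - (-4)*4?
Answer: 15655/401707301 ≈ 3.8971e-5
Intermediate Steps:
d(S) = -5 + S² (d(S) = S² - 5 = -5 + S²)
T = -130 (T = 2 - ((-5 + (-11)²) - (-4)*4) = 2 - ((-5 + 121) - 1*(-16)) = 2 - (116 + 16) = 2 - 1*132 = 2 - 132 = -130)
X(V) = -2 + (-130 + V)*(-89 + V) (X(V) = -2 + (V - 89)*(V - 130) = -2 + (-89 + V)*(-130 + V) = -2 + (-130 + V)*(-89 + V))
1/(X(271) + 1/(99271 - 83616)) = 1/((11568 + 271² - 219*271) + 1/(99271 - 83616)) = 1/((11568 + 73441 - 59349) + 1/15655) = 1/(25660 + 1/15655) = 1/(401707301/15655) = 15655/401707301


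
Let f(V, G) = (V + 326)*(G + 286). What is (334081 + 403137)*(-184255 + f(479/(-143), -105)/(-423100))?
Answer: -4109269311229141331/30251650 ≈ -1.3584e+11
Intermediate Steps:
f(V, G) = (286 + G)*(326 + V) (f(V, G) = (326 + V)*(286 + G) = (286 + G)*(326 + V))
(334081 + 403137)*(-184255 + f(479/(-143), -105)/(-423100)) = (334081 + 403137)*(-184255 + (93236 + 286*(479/(-143)) + 326*(-105) - 50295/(-143))/(-423100)) = 737218*(-184255 + (93236 + 286*(479*(-1/143)) - 34230 - 50295*(-1)/143)*(-1/423100)) = 737218*(-184255 + (93236 + 286*(-479/143) - 34230 - 105*(-479/143))*(-1/423100)) = 737218*(-184255 + (93236 - 958 - 34230 + 50295/143)*(-1/423100)) = 737218*(-184255 + (8351159/143)*(-1/423100)) = 737218*(-184255 - 8351159/60503300) = 737218*(-11148043892659/60503300) = -4109269311229141331/30251650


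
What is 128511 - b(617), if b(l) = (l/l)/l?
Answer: 79291286/617 ≈ 1.2851e+5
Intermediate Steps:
b(l) = 1/l
128511 - b(617) = 128511 - 1/617 = 79291286/617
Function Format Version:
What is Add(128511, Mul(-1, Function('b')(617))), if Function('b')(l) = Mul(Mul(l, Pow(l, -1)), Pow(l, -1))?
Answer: Rational(79291286, 617) ≈ 1.2851e+5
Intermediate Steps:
Function('b')(l) = Pow(l, -1) (Function('b')(l) = Mul(1, Pow(l, -1)) = Pow(l, -1))
Add(128511, Mul(-1, Function('b')(617))) = Add(128511, Mul(-1, Pow(617, -1))) = Add(128511, Mul(-1, Rational(1, 617))) = Add(128511, Rational(-1, 617)) = Rational(79291286, 617)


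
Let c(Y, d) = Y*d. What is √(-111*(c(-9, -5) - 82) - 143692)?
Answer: I*√139585 ≈ 373.61*I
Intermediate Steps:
√(-111*(c(-9, -5) - 82) - 143692) = √(-111*(-9*(-5) - 82) - 143692) = √(-111*(45 - 82) - 143692) = √(-111*(-37) - 143692) = √(4107 - 143692) = √(-139585) = I*√139585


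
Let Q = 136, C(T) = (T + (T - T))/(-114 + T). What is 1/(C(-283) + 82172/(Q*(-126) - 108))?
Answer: -1711467/6935558 ≈ -0.24677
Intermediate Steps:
C(T) = T/(-114 + T) (C(T) = (T + 0)/(-114 + T) = T/(-114 + T))
1/(C(-283) + 82172/(Q*(-126) - 108)) = 1/(-283/(-114 - 283) + 82172/(136*(-126) - 108)) = 1/(-283/(-397) + 82172/(-17136 - 108)) = 1/(-283*(-1/397) + 82172/(-17244)) = 1/(283/397 + 82172*(-1/17244)) = 1/(283/397 - 20543/4311) = 1/(-6935558/1711467) = -1711467/6935558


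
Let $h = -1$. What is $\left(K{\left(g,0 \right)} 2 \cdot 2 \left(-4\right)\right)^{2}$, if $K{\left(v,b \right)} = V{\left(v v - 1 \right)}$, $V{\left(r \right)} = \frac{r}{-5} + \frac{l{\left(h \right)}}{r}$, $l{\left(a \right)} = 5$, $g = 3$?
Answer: $\frac{6084}{25} \approx 243.36$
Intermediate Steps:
$V{\left(r \right)} = \frac{5}{r} - \frac{r}{5}$ ($V{\left(r \right)} = \frac{r}{-5} + \frac{5}{r} = r \left(- \frac{1}{5}\right) + \frac{5}{r} = - \frac{r}{5} + \frac{5}{r} = \frac{5}{r} - \frac{r}{5}$)
$K{\left(v,b \right)} = \frac{1}{5} + \frac{5}{-1 + v^{2}} - \frac{v^{2}}{5}$ ($K{\left(v,b \right)} = \frac{5}{v v - 1} - \frac{v v - 1}{5} = \frac{5}{v^{2} - 1} - \frac{v^{2} - 1}{5} = \frac{5}{-1 + v^{2}} - \frac{-1 + v^{2}}{5} = \frac{5}{-1 + v^{2}} - \left(- \frac{1}{5} + \frac{v^{2}}{5}\right) = \frac{1}{5} + \frac{5}{-1 + v^{2}} - \frac{v^{2}}{5}$)
$\left(K{\left(g,0 \right)} 2 \cdot 2 \left(-4\right)\right)^{2} = \left(\frac{25 - \left(-1 + 3^{2}\right)^{2}}{5 \left(-1 + 3^{2}\right)} 2 \cdot 2 \left(-4\right)\right)^{2} = \left(\frac{25 - \left(-1 + 9\right)^{2}}{5 \left(-1 + 9\right)} 4 \left(-4\right)\right)^{2} = \left(\frac{25 - 8^{2}}{5 \cdot 8} \left(-16\right)\right)^{2} = \left(\frac{1}{5} \cdot \frac{1}{8} \left(25 - 64\right) \left(-16\right)\right)^{2} = \left(\frac{1}{5} \cdot \frac{1}{8} \left(-39\right) \left(-16\right)\right)^{2} = \left(\left(- \frac{39}{40}\right) \left(-16\right)\right)^{2} = \left(\frac{78}{5}\right)^{2} = \frac{6084}{25}$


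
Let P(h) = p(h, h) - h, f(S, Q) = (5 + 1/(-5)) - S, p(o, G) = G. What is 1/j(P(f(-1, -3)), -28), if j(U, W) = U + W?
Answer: -1/28 ≈ -0.035714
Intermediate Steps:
f(S, Q) = 24/5 - S (f(S, Q) = (5 - ⅕*1) - S = (5 - ⅕) - S = 24/5 - S)
P(h) = 0 (P(h) = h - h = 0)
1/j(P(f(-1, -3)), -28) = 1/(0 - 28) = 1/(-28) = -1/28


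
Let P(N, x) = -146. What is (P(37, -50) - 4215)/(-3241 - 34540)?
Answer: 4361/37781 ≈ 0.11543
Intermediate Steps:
(P(37, -50) - 4215)/(-3241 - 34540) = (-146 - 4215)/(-3241 - 34540) = -4361/(-37781) = -4361*(-1/37781) = 4361/37781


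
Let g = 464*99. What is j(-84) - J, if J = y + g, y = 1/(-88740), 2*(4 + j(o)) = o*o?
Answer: -3763640879/88740 ≈ -42412.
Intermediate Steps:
g = 45936
j(o) = -4 + o**2/2 (j(o) = -4 + (o*o)/2 = -4 + o**2/2)
y = -1/88740 ≈ -1.1269e-5
J = 4076360639/88740 (J = -1/88740 + 45936 = 4076360639/88740 ≈ 45936.)
j(-84) - J = (-4 + (1/2)*(-84)**2) - 1*4076360639/88740 = (-4 + (1/2)*7056) - 4076360639/88740 = (-4 + 3528) - 4076360639/88740 = 3524 - 4076360639/88740 = -3763640879/88740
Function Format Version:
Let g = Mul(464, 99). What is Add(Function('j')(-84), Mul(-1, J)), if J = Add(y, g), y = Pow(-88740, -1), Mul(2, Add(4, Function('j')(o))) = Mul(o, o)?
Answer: Rational(-3763640879, 88740) ≈ -42412.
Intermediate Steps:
g = 45936
Function('j')(o) = Add(-4, Mul(Rational(1, 2), Pow(o, 2))) (Function('j')(o) = Add(-4, Mul(Rational(1, 2), Mul(o, o))) = Add(-4, Mul(Rational(1, 2), Pow(o, 2))))
y = Rational(-1, 88740) ≈ -1.1269e-5
J = Rational(4076360639, 88740) (J = Add(Rational(-1, 88740), 45936) = Rational(4076360639, 88740) ≈ 45936.)
Add(Function('j')(-84), Mul(-1, J)) = Add(Add(-4, Mul(Rational(1, 2), Pow(-84, 2))), Mul(-1, Rational(4076360639, 88740))) = Add(Add(-4, Mul(Rational(1, 2), 7056)), Rational(-4076360639, 88740)) = Add(Add(-4, 3528), Rational(-4076360639, 88740)) = Add(3524, Rational(-4076360639, 88740)) = Rational(-3763640879, 88740)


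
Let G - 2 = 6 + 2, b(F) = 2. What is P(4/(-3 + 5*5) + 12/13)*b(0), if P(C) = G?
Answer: 20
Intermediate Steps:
G = 10 (G = 2 + (6 + 2) = 2 + 8 = 10)
P(C) = 10
P(4/(-3 + 5*5) + 12/13)*b(0) = 10*2 = 20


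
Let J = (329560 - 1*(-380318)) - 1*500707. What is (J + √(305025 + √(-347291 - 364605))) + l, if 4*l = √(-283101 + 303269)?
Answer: 209171 + √(305025 + 2*I*√177974) + √5042/2 ≈ 2.0976e+5 + 0.76385*I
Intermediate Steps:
J = 209171 (J = (329560 + 380318) - 500707 = 709878 - 500707 = 209171)
l = √5042/2 (l = √(-283101 + 303269)/4 = √20168/4 = (2*√5042)/4 = √5042/2 ≈ 35.504)
(J + √(305025 + √(-347291 - 364605))) + l = (209171 + √(305025 + √(-347291 - 364605))) + √5042/2 = (209171 + √(305025 + √(-711896))) + √5042/2 = (209171 + √(305025 + 2*I*√177974)) + √5042/2 = 209171 + √(305025 + 2*I*√177974) + √5042/2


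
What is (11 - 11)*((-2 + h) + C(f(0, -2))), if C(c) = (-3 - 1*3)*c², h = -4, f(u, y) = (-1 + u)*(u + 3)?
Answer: 0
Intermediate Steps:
f(u, y) = (-1 + u)*(3 + u)
C(c) = -6*c² (C(c) = (-3 - 3)*c² = -6*c²)
(11 - 11)*((-2 + h) + C(f(0, -2))) = (11 - 11)*((-2 - 4) - 6*(-3 + 0² + 2*0)²) = 0*(-6 - 6*(-3 + 0 + 0)²) = 0*(-6 - 6*(-3)²) = 0*(-6 - 6*9) = 0*(-6 - 54) = 0*(-60) = 0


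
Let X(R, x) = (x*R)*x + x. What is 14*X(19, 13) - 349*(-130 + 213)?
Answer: 16169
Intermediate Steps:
X(R, x) = x + R*x**2 (X(R, x) = (R*x)*x + x = R*x**2 + x = x + R*x**2)
14*X(19, 13) - 349*(-130 + 213) = 14*(13*(1 + 19*13)) - 349*(-130 + 213) = 14*(13*(1 + 247)) - 349*83 = 14*(13*248) - 1*28967 = 14*3224 - 28967 = 45136 - 28967 = 16169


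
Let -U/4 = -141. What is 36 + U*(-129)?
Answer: -72720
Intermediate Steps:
U = 564 (U = -4*(-141) = 564)
36 + U*(-129) = 36 + 564*(-129) = 36 - 72756 = -72720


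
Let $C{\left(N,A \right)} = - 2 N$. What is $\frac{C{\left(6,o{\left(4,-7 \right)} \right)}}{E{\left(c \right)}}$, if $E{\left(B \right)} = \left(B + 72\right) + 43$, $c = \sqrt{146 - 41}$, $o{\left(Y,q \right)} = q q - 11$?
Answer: $- \frac{69}{656} + \frac{3 \sqrt{105}}{3280} \approx -0.095811$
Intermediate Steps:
$o{\left(Y,q \right)} = -11 + q^{2}$ ($o{\left(Y,q \right)} = q^{2} - 11 = -11 + q^{2}$)
$c = \sqrt{105} \approx 10.247$
$E{\left(B \right)} = 115 + B$ ($E{\left(B \right)} = \left(72 + B\right) + 43 = 115 + B$)
$\frac{C{\left(6,o{\left(4,-7 \right)} \right)}}{E{\left(c \right)}} = \frac{\left(-2\right) 6}{115 + \sqrt{105}} = - \frac{12}{115 + \sqrt{105}}$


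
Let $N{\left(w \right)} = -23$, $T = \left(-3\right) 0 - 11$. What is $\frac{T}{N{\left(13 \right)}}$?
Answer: $\frac{11}{23} \approx 0.47826$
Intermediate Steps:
$T = -11$ ($T = 0 - 11 = -11$)
$\frac{T}{N{\left(13 \right)}} = - \frac{11}{-23} = \left(-11\right) \left(- \frac{1}{23}\right) = \frac{11}{23}$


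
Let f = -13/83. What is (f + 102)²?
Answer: 71453209/6889 ≈ 10372.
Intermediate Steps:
f = -13/83 (f = -13*1/83 = -13/83 ≈ -0.15663)
(f + 102)² = (-13/83 + 102)² = (8453/83)² = 71453209/6889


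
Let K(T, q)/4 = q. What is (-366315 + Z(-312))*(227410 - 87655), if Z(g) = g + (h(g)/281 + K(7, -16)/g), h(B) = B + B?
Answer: -187173283643885/3653 ≈ -5.1238e+10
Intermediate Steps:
K(T, q) = 4*q
h(B) = 2*B
Z(g) = -64/g + 283*g/281 (Z(g) = g + ((2*g)/281 + (4*(-16))/g) = g + ((2*g)*(1/281) - 64/g) = g + (2*g/281 - 64/g) = g + (-64/g + 2*g/281) = -64/g + 283*g/281)
(-366315 + Z(-312))*(227410 - 87655) = (-366315 + (-64/(-312) + (283/281)*(-312)))*(227410 - 87655) = (-366315 + (-64*(-1/312) - 88296/281))*139755 = (-366315 + (8/39 - 88296/281))*139755 = (-366315 - 3441296/10959)*139755 = -4017887381/10959*139755 = -187173283643885/3653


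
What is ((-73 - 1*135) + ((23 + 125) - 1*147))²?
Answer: 42849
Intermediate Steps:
((-73 - 1*135) + ((23 + 125) - 1*147))² = ((-73 - 135) + (148 - 147))² = (-208 + 1)² = (-207)² = 42849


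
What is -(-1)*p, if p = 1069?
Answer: 1069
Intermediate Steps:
-(-1)*p = -(-1)*1069 = -1*(-1069) = 1069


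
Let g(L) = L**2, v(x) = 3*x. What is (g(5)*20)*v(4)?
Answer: 6000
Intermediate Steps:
(g(5)*20)*v(4) = (5**2*20)*(3*4) = (25*20)*12 = 500*12 = 6000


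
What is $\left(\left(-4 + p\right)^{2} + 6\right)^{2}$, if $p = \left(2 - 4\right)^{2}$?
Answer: $36$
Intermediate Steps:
$p = 4$ ($p = \left(-2\right)^{2} = 4$)
$\left(\left(-4 + p\right)^{2} + 6\right)^{2} = \left(\left(-4 + 4\right)^{2} + 6\right)^{2} = \left(0^{2} + 6\right)^{2} = \left(0 + 6\right)^{2} = 6^{2} = 36$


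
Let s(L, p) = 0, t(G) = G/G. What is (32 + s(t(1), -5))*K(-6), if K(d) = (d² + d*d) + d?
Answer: 2112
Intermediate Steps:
t(G) = 1
K(d) = d + 2*d² (K(d) = (d² + d²) + d = 2*d² + d = d + 2*d²)
(32 + s(t(1), -5))*K(-6) = (32 + 0)*(-6*(1 + 2*(-6))) = 32*(-6*(1 - 12)) = 32*(-6*(-11)) = 32*66 = 2112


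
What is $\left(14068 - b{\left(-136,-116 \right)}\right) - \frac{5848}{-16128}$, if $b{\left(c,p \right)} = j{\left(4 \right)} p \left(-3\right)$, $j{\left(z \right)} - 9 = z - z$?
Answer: $\frac{22047707}{2016} \approx 10936.0$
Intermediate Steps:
$j{\left(z \right)} = 9$ ($j{\left(z \right)} = 9 + \left(z - z\right) = 9 + 0 = 9$)
$b{\left(c,p \right)} = - 27 p$ ($b{\left(c,p \right)} = 9 p \left(-3\right) = - 27 p$)
$\left(14068 - b{\left(-136,-116 \right)}\right) - \frac{5848}{-16128} = \left(14068 - \left(-27\right) \left(-116\right)\right) - \frac{5848}{-16128} = \left(14068 - 3132\right) - - \frac{731}{2016} = \left(14068 - 3132\right) + \frac{731}{2016} = 10936 + \frac{731}{2016} = \frac{22047707}{2016}$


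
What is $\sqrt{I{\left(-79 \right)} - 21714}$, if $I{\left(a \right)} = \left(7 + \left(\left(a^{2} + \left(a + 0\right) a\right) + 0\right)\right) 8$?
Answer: $\sqrt{78198} \approx 279.64$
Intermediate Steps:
$I{\left(a \right)} = 56 + 16 a^{2}$ ($I{\left(a \right)} = \left(7 + \left(\left(a^{2} + a a\right) + 0\right)\right) 8 = \left(7 + \left(\left(a^{2} + a^{2}\right) + 0\right)\right) 8 = \left(7 + \left(2 a^{2} + 0\right)\right) 8 = \left(7 + 2 a^{2}\right) 8 = 56 + 16 a^{2}$)
$\sqrt{I{\left(-79 \right)} - 21714} = \sqrt{\left(56 + 16 \left(-79\right)^{2}\right) - 21714} = \sqrt{\left(56 + 16 \cdot 6241\right) - 21714} = \sqrt{\left(56 + 99856\right) - 21714} = \sqrt{99912 - 21714} = \sqrt{78198}$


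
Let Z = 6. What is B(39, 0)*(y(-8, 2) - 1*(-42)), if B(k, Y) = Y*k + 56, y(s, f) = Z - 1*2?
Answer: 2576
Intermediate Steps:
y(s, f) = 4 (y(s, f) = 6 - 1*2 = 6 - 2 = 4)
B(k, Y) = 56 + Y*k
B(39, 0)*(y(-8, 2) - 1*(-42)) = (56 + 0*39)*(4 - 1*(-42)) = (56 + 0)*(4 + 42) = 56*46 = 2576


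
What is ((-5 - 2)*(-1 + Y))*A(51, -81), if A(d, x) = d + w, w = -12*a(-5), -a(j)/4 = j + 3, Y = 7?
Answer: 1890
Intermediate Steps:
a(j) = -12 - 4*j (a(j) = -4*(j + 3) = -4*(3 + j) = -12 - 4*j)
w = -96 (w = -12*(-12 - 4*(-5)) = -12*(-12 + 20) = -12*8 = -96)
A(d, x) = -96 + d (A(d, x) = d - 96 = -96 + d)
((-5 - 2)*(-1 + Y))*A(51, -81) = ((-5 - 2)*(-1 + 7))*(-96 + 51) = -7*6*(-45) = -42*(-45) = 1890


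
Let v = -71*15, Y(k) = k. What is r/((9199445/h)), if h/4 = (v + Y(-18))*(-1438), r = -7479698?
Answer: -46594150396368/9199445 ≈ -5.0649e+6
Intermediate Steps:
v = -1065
h = 6229416 (h = 4*((-1065 - 18)*(-1438)) = 4*(-1083*(-1438)) = 4*1557354 = 6229416)
r/((9199445/h)) = -7479698/(9199445/6229416) = -7479698/(9199445*(1/6229416)) = -7479698/9199445/6229416 = -7479698*6229416/9199445 = -46594150396368/9199445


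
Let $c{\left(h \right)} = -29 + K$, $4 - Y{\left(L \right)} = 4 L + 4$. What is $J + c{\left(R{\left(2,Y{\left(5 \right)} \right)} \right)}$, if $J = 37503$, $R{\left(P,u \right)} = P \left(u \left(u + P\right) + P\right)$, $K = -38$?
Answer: $37436$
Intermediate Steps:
$Y{\left(L \right)} = - 4 L$ ($Y{\left(L \right)} = 4 - \left(4 L + 4\right) = 4 - \left(4 + 4 L\right) = - 4 L$)
$R{\left(P,u \right)} = P \left(P + u \left(P + u\right)\right)$ ($R{\left(P,u \right)} = P \left(u \left(P + u\right) + P\right) = P \left(P + u \left(P + u\right)\right)$)
$c{\left(h \right)} = -67$ ($c{\left(h \right)} = -29 - 38 = -67$)
$J + c{\left(R{\left(2,Y{\left(5 \right)} \right)} \right)} = 37503 - 67 = 37436$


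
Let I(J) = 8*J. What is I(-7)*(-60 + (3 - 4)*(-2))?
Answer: 3248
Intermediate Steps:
I(-7)*(-60 + (3 - 4)*(-2)) = (8*(-7))*(-60 + (3 - 4)*(-2)) = -56*(-60 - 1*(-2)) = -56*(-60 + 2) = -56*(-58) = 3248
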